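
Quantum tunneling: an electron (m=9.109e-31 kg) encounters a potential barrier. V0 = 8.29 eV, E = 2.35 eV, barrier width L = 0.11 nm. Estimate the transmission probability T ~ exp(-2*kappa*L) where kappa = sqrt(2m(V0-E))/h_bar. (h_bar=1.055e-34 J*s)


V0 - E = 5.94 eV = 9.5159e-19 J
kappa = sqrt(2 * m * (V0-E)) / h_bar
= sqrt(2 * 9.109e-31 * 9.5159e-19) / 1.055e-34
= 1.2480e+10 /m
2*kappa*L = 2 * 1.2480e+10 * 0.11e-9
= 2.7456
T = exp(-2.7456) = 6.420660e-02

6.420660e-02


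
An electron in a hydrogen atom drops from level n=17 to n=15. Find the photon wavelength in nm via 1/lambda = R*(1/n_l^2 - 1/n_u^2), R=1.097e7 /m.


1/lambda = R * (1/n_l^2 - 1/n_u^2)
= 1.097e7 * (1/15^2 - 1/17^2)
= 1.097e7 * (0.004444 - 0.00346)
= 1.097e7 * 0.000984
= 1.0797e+04 /m
lambda = 1 / 1.0797e+04 = 92617.6504 nm

92617.6504


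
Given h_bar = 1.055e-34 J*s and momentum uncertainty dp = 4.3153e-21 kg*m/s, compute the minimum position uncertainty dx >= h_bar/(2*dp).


dx = h_bar / (2 * dp)
= 1.055e-34 / (2 * 4.3153e-21)
= 1.055e-34 / 8.6306e-21
= 1.2224e-14 m

1.2224e-14


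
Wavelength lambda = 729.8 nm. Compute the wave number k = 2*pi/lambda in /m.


k = 2 * pi / lambda
= 6.2832 / (729.8e-9)
= 6.2832 / 7.2980e-07
= 8.6095e+06 /m

8.6095e+06


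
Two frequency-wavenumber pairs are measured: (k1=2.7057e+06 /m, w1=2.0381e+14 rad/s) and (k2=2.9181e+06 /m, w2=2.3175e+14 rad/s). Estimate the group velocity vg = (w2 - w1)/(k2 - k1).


vg = (w2 - w1) / (k2 - k1)
= (2.3175e+14 - 2.0381e+14) / (2.9181e+06 - 2.7057e+06)
= 2.7940e+13 / 2.1240e+05
= 1.3154e+08 m/s

1.3154e+08


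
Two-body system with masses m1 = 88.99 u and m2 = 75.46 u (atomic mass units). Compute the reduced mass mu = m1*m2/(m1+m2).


mu = m1 * m2 / (m1 + m2)
= 88.99 * 75.46 / (88.99 + 75.46)
= 6715.1854 / 164.45
= 40.8342 u

40.8342


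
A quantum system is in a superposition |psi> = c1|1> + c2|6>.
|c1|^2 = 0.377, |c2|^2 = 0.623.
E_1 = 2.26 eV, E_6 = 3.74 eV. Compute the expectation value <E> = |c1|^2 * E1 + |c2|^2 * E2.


<E> = |c1|^2 * E1 + |c2|^2 * E2
= 0.377 * 2.26 + 0.623 * 3.74
= 0.852 + 2.33
= 3.182 eV

3.182


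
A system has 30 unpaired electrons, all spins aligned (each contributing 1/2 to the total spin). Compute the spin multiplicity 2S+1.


Total spin S = N * (1/2) = 30 * 0.5 = 15.0
Spin multiplicity = 2S + 1
= 2 * 15.0 + 1
= 31

31


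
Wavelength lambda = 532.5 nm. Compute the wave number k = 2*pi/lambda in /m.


k = 2 * pi / lambda
= 6.2832 / (532.5e-9)
= 6.2832 / 5.3250e-07
= 1.1799e+07 /m

1.1799e+07


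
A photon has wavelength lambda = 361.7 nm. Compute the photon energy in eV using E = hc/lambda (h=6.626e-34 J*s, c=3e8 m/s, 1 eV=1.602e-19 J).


E = hc / lambda
= (6.626e-34)(3e8) / (361.7e-9)
= 1.9878e-25 / 3.6170e-07
= 5.4957e-19 J
Converting to eV: 5.4957e-19 / 1.602e-19
= 3.4305 eV

3.4305


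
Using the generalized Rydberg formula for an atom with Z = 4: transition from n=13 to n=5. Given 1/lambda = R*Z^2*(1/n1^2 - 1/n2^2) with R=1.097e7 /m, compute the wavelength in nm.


1/lambda = R * Z^2 * (1/n1^2 - 1/n2^2)
= 1.097e7 * 4^2 * (1/5^2 - 1/13^2)
= 1.097e7 * 16 * (0.04 - 0.005917)
= 5.9822e+06 /m
lambda = 1 / 5.9822e+06
= 167.162 nm

167.162


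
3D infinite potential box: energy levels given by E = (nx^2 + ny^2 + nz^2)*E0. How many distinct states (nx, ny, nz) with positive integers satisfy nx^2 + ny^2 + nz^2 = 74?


Enumerate all (nx, ny, nz) with nx^2 + ny^2 + nz^2 = 74:
(1,3,8)
(1,8,3)
(3,1,8)
(3,4,7)
(3,7,4)
(3,8,1)
(4,3,7)
(4,7,3)
(7,3,4)
(7,4,3)
(8,1,3)
(8,3,1)
Total degeneracy = 12

12


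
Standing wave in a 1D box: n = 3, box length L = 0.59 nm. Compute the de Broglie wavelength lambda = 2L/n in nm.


lambda = 2L / n
= 2 * 0.59 / 3
= 1.18 / 3
= 0.3933 nm

0.3933


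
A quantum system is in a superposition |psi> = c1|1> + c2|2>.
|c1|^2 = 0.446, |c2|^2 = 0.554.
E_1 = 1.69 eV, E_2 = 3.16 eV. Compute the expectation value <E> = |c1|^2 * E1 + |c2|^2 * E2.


<E> = |c1|^2 * E1 + |c2|^2 * E2
= 0.446 * 1.69 + 0.554 * 3.16
= 0.7537 + 1.7506
= 2.5044 eV

2.5044


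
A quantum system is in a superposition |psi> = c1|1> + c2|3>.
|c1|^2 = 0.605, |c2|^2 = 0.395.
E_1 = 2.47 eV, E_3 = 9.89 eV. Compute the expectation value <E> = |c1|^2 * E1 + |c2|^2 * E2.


<E> = |c1|^2 * E1 + |c2|^2 * E2
= 0.605 * 2.47 + 0.395 * 9.89
= 1.4944 + 3.9066
= 5.4009 eV

5.4009


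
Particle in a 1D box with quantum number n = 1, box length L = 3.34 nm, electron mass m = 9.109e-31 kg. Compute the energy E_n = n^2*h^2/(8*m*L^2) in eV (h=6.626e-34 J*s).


E = n^2 * h^2 / (8 * m * L^2)
= 1^2 * (6.626e-34)^2 / (8 * 9.109e-31 * (3.34e-9)^2)
= 1 * 4.3904e-67 / (8 * 9.109e-31 * 1.1156e-17)
= 5.4007e-21 J
= 0.0337 eV

0.0337


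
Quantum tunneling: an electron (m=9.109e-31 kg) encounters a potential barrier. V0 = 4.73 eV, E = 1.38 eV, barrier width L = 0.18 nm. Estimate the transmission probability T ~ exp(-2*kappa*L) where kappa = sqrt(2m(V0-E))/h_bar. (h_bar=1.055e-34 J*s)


V0 - E = 3.35 eV = 5.3667e-19 J
kappa = sqrt(2 * m * (V0-E)) / h_bar
= sqrt(2 * 9.109e-31 * 5.3667e-19) / 1.055e-34
= 9.3724e+09 /m
2*kappa*L = 2 * 9.3724e+09 * 0.18e-9
= 3.3741
T = exp(-3.3741) = 3.424997e-02

3.424997e-02


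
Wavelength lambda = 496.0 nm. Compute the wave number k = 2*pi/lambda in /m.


k = 2 * pi / lambda
= 6.2832 / (496.0e-9)
= 6.2832 / 4.9600e-07
= 1.2668e+07 /m

1.2668e+07


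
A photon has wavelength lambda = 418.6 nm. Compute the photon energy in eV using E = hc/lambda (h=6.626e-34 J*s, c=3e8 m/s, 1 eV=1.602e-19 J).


E = hc / lambda
= (6.626e-34)(3e8) / (418.6e-9)
= 1.9878e-25 / 4.1860e-07
= 4.7487e-19 J
Converting to eV: 4.7487e-19 / 1.602e-19
= 2.9642 eV

2.9642


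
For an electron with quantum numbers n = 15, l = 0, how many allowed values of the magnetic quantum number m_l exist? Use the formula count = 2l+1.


m_l ranges from -l to +l in integer steps
So m_l goes from -0 to +0
Count = 2l + 1 = 2*0 + 1
= 1

1


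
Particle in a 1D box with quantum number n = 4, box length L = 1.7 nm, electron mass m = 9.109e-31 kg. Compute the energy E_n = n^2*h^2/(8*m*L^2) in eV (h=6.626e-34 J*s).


E = n^2 * h^2 / (8 * m * L^2)
= 4^2 * (6.626e-34)^2 / (8 * 9.109e-31 * (1.7e-9)^2)
= 16 * 4.3904e-67 / (8 * 9.109e-31 * 2.8900e-18)
= 3.3355e-19 J
= 2.0821 eV

2.0821


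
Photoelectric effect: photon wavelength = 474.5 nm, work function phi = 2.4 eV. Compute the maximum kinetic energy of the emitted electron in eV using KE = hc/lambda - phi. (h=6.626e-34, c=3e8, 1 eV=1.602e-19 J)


E_photon = hc / lambda
= (6.626e-34)(3e8) / (474.5e-9)
= 4.1893e-19 J
= 2.615 eV
KE = E_photon - phi
= 2.615 - 2.4
= 0.215 eV

0.215


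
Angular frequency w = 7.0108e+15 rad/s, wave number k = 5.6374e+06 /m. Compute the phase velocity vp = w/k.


vp = w / k
= 7.0108e+15 / 5.6374e+06
= 1.2436e+09 m/s

1.2436e+09


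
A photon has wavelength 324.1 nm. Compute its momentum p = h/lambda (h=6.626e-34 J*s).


p = h / lambda
= 6.626e-34 / (324.1e-9)
= 6.626e-34 / 3.2410e-07
= 2.0444e-27 kg*m/s

2.0444e-27


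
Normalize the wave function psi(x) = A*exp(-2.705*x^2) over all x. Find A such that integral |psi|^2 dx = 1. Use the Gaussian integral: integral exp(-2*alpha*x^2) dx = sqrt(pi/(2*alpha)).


integral |psi|^2 dx = A^2 * sqrt(pi/(2*alpha)) = 1
A^2 = sqrt(2*alpha/pi)
= sqrt(2 * 2.705 / pi)
= 1.312271
A = sqrt(1.312271)
= 1.1455

1.1455


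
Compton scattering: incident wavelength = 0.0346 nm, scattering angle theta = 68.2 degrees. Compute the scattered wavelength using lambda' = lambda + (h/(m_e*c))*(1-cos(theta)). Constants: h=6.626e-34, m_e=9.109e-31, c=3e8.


Compton wavelength: h/(m_e*c) = 2.4247e-12 m
d_lambda = 2.4247e-12 * (1 - cos(68.2 deg))
= 2.4247e-12 * 0.628632
= 1.5242e-12 m = 0.001524 nm
lambda' = 0.0346 + 0.001524
= 0.036124 nm

0.036124


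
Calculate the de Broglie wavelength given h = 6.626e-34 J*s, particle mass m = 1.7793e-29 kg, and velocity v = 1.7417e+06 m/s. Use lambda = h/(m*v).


lambda = h / (m * v)
= 6.626e-34 / (1.7793e-29 * 1.7417e+06)
= 6.626e-34 / 3.0990e-23
= 2.1381e-11 m

2.1381e-11


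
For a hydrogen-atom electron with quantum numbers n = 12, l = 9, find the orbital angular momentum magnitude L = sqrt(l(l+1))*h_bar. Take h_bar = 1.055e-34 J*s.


L = sqrt(l*(l+1)) * h_bar
= sqrt(9 * 10) * 1.055e-34
= sqrt(90) * 1.055e-34
= 9.4868 * 1.055e-34
= 1.0009e-33 J*s

1.0009e-33


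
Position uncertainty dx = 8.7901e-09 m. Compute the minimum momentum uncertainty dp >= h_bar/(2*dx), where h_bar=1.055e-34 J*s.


dp = h_bar / (2 * dx)
= 1.055e-34 / (2 * 8.7901e-09)
= 1.055e-34 / 1.7580e-08
= 6.0011e-27 kg*m/s

6.0011e-27


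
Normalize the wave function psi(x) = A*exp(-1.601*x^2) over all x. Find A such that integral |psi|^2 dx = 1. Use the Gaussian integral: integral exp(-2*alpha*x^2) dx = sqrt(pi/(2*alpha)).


integral |psi|^2 dx = A^2 * sqrt(pi/(2*alpha)) = 1
A^2 = sqrt(2*alpha/pi)
= sqrt(2 * 1.601 / pi)
= 1.009568
A = sqrt(1.009568)
= 1.0048

1.0048


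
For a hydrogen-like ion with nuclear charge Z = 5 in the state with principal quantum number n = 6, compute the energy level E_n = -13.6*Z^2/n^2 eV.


E_n = -13.6 * Z^2 / n^2
= -13.6 * 5^2 / 6^2
= -13.6 * 25 / 36
= -9.4444 eV

-9.4444


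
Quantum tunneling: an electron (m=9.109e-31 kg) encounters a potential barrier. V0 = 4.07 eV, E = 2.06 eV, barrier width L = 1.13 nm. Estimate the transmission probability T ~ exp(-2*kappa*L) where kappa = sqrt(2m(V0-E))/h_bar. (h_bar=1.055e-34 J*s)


V0 - E = 2.01 eV = 3.2200e-19 J
kappa = sqrt(2 * m * (V0-E)) / h_bar
= sqrt(2 * 9.109e-31 * 3.2200e-19) / 1.055e-34
= 7.2598e+09 /m
2*kappa*L = 2 * 7.2598e+09 * 1.13e-9
= 16.4072
T = exp(-16.4072) = 7.489018e-08

7.489018e-08


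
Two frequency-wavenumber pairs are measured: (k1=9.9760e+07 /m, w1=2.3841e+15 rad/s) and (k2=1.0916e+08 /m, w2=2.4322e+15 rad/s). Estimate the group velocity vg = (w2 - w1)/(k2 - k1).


vg = (w2 - w1) / (k2 - k1)
= (2.4322e+15 - 2.3841e+15) / (1.0916e+08 - 9.9760e+07)
= 4.8100e+13 / 9.4000e+06
= 5.1170e+06 m/s

5.1170e+06


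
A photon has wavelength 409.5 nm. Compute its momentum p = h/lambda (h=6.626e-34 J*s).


p = h / lambda
= 6.626e-34 / (409.5e-9)
= 6.626e-34 / 4.0950e-07
= 1.6181e-27 kg*m/s

1.6181e-27


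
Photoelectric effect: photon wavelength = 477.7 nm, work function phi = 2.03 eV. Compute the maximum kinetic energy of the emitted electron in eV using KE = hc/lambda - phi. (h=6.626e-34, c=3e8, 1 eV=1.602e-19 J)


E_photon = hc / lambda
= (6.626e-34)(3e8) / (477.7e-9)
= 4.1612e-19 J
= 2.5975 eV
KE = E_photon - phi
= 2.5975 - 2.03
= 0.5675 eV

0.5675


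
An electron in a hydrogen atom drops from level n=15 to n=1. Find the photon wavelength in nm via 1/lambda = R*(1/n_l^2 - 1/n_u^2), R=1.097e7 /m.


1/lambda = R * (1/n_l^2 - 1/n_u^2)
= 1.097e7 * (1/1^2 - 1/15^2)
= 1.097e7 * (1.0 - 0.004444)
= 1.097e7 * 0.995556
= 1.0921e+07 /m
lambda = 1 / 1.0921e+07 = 91.5647 nm

91.5647


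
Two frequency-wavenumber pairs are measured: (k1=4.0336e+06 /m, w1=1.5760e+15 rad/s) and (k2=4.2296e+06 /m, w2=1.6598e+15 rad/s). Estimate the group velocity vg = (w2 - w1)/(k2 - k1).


vg = (w2 - w1) / (k2 - k1)
= (1.6598e+15 - 1.5760e+15) / (4.2296e+06 - 4.0336e+06)
= 8.3800e+13 / 1.9600e+05
= 4.2755e+08 m/s

4.2755e+08


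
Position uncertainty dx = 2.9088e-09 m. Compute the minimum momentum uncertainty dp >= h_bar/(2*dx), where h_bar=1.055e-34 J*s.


dp = h_bar / (2 * dx)
= 1.055e-34 / (2 * 2.9088e-09)
= 1.055e-34 / 5.8176e-09
= 1.8135e-26 kg*m/s

1.8135e-26


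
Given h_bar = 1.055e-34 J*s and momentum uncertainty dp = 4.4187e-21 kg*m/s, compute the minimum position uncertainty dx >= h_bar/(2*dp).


dx = h_bar / (2 * dp)
= 1.055e-34 / (2 * 4.4187e-21)
= 1.055e-34 / 8.8374e-21
= 1.1938e-14 m

1.1938e-14


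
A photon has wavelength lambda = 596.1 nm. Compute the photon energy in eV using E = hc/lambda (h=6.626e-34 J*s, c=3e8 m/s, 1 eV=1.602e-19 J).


E = hc / lambda
= (6.626e-34)(3e8) / (596.1e-9)
= 1.9878e-25 / 5.9610e-07
= 3.3347e-19 J
Converting to eV: 3.3347e-19 / 1.602e-19
= 2.0816 eV

2.0816


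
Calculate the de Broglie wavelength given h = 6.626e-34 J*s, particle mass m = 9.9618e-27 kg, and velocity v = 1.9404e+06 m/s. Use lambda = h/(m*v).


lambda = h / (m * v)
= 6.626e-34 / (9.9618e-27 * 1.9404e+06)
= 6.626e-34 / 1.9330e-20
= 3.4279e-14 m

3.4279e-14


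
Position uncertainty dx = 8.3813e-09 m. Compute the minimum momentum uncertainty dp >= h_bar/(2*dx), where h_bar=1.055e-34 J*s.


dp = h_bar / (2 * dx)
= 1.055e-34 / (2 * 8.3813e-09)
= 1.055e-34 / 1.6763e-08
= 6.2938e-27 kg*m/s

6.2938e-27


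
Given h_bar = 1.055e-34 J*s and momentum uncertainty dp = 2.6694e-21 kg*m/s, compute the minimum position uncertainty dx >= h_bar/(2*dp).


dx = h_bar / (2 * dp)
= 1.055e-34 / (2 * 2.6694e-21)
= 1.055e-34 / 5.3388e-21
= 1.9761e-14 m

1.9761e-14


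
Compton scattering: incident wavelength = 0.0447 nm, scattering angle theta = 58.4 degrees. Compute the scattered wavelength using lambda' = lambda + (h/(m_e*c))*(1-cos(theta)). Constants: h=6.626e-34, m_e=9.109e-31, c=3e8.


Compton wavelength: h/(m_e*c) = 2.4247e-12 m
d_lambda = 2.4247e-12 * (1 - cos(58.4 deg))
= 2.4247e-12 * 0.476014
= 1.1542e-12 m = 0.001154 nm
lambda' = 0.0447 + 0.001154
= 0.045854 nm

0.045854


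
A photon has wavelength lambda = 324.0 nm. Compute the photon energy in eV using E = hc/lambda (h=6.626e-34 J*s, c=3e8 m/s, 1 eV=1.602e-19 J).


E = hc / lambda
= (6.626e-34)(3e8) / (324.0e-9)
= 1.9878e-25 / 3.2400e-07
= 6.1352e-19 J
Converting to eV: 6.1352e-19 / 1.602e-19
= 3.8297 eV

3.8297


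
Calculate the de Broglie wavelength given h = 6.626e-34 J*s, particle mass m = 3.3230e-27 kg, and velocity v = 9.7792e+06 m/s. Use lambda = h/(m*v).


lambda = h / (m * v)
= 6.626e-34 / (3.3230e-27 * 9.7792e+06)
= 6.626e-34 / 3.2496e-20
= 2.0390e-14 m

2.0390e-14


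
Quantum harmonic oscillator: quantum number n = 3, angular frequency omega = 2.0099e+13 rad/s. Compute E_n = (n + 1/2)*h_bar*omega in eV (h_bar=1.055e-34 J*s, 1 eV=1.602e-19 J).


E = (n + 1/2) * h_bar * omega
= (3 + 0.5) * 1.055e-34 * 2.0099e+13
= 3.5 * 2.1204e-21
= 7.4216e-21 J
= 0.0463 eV

0.0463


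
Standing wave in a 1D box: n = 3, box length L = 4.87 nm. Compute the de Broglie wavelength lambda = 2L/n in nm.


lambda = 2L / n
= 2 * 4.87 / 3
= 9.74 / 3
= 3.2467 nm

3.2467


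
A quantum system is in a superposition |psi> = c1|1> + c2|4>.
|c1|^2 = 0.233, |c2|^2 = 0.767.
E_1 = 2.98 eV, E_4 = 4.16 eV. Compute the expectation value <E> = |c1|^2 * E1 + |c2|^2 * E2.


<E> = |c1|^2 * E1 + |c2|^2 * E2
= 0.233 * 2.98 + 0.767 * 4.16
= 0.6943 + 3.1907
= 3.8851 eV

3.8851


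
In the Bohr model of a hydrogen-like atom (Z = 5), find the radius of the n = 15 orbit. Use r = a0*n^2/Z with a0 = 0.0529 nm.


r = a0 * n^2 / Z
= 0.0529 * 15^2 / 5
= 0.0529 * 225 / 5
= 2.3805 nm

2.3805


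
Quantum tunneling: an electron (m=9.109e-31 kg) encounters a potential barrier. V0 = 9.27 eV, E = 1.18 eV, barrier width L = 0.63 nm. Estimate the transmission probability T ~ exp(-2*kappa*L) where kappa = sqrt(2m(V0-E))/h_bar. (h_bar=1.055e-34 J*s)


V0 - E = 8.09 eV = 1.2960e-18 J
kappa = sqrt(2 * m * (V0-E)) / h_bar
= sqrt(2 * 9.109e-31 * 1.2960e-18) / 1.055e-34
= 1.4565e+10 /m
2*kappa*L = 2 * 1.4565e+10 * 0.63e-9
= 18.3516
T = exp(-18.3516) = 1.071522e-08

1.071522e-08


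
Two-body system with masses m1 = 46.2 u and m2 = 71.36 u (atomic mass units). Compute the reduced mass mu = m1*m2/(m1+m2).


mu = m1 * m2 / (m1 + m2)
= 46.2 * 71.36 / (46.2 + 71.36)
= 3296.832 / 117.56
= 28.0438 u

28.0438


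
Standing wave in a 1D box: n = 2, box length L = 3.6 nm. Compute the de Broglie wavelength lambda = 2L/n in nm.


lambda = 2L / n
= 2 * 3.6 / 2
= 7.2 / 2
= 3.6 nm

3.6


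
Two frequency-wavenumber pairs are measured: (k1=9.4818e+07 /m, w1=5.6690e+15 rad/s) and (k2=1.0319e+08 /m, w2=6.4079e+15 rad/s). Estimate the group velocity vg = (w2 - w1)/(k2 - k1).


vg = (w2 - w1) / (k2 - k1)
= (6.4079e+15 - 5.6690e+15) / (1.0319e+08 - 9.4818e+07)
= 7.3890e+14 / 8.3720e+06
= 8.8258e+07 m/s

8.8258e+07


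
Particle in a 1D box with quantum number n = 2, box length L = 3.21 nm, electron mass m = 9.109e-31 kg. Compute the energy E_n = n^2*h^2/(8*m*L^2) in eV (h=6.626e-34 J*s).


E = n^2 * h^2 / (8 * m * L^2)
= 2^2 * (6.626e-34)^2 / (8 * 9.109e-31 * (3.21e-9)^2)
= 4 * 4.3904e-67 / (8 * 9.109e-31 * 1.0304e-17)
= 2.3388e-20 J
= 0.146 eV

0.146


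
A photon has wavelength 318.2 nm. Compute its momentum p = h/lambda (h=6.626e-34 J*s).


p = h / lambda
= 6.626e-34 / (318.2e-9)
= 6.626e-34 / 3.1820e-07
= 2.0823e-27 kg*m/s

2.0823e-27


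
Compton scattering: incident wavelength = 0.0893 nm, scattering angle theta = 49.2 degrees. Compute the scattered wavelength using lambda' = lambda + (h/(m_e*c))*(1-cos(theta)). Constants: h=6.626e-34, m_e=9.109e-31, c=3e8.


Compton wavelength: h/(m_e*c) = 2.4247e-12 m
d_lambda = 2.4247e-12 * (1 - cos(49.2 deg))
= 2.4247e-12 * 0.346579
= 8.4035e-13 m = 0.00084 nm
lambda' = 0.0893 + 0.00084
= 0.09014 nm

0.09014


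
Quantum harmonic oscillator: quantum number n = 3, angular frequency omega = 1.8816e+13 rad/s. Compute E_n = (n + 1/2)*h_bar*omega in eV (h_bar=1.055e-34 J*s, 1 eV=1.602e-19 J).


E = (n + 1/2) * h_bar * omega
= (3 + 0.5) * 1.055e-34 * 1.8816e+13
= 3.5 * 1.9851e-21
= 6.9478e-21 J
= 0.0434 eV

0.0434


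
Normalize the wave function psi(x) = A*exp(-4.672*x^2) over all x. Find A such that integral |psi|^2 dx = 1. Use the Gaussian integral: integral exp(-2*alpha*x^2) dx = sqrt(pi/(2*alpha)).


integral |psi|^2 dx = A^2 * sqrt(pi/(2*alpha)) = 1
A^2 = sqrt(2*alpha/pi)
= sqrt(2 * 4.672 / pi)
= 1.724612
A = sqrt(1.724612)
= 1.3132

1.3132


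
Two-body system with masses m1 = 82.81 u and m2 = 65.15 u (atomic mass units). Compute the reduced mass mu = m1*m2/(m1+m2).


mu = m1 * m2 / (m1 + m2)
= 82.81 * 65.15 / (82.81 + 65.15)
= 5395.0715 / 147.96
= 36.463 u

36.463


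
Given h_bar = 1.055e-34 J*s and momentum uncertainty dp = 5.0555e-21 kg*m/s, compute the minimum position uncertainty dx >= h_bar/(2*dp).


dx = h_bar / (2 * dp)
= 1.055e-34 / (2 * 5.0555e-21)
= 1.055e-34 / 1.0111e-20
= 1.0434e-14 m

1.0434e-14


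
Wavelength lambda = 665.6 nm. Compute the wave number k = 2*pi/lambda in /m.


k = 2 * pi / lambda
= 6.2832 / (665.6e-9)
= 6.2832 / 6.6560e-07
= 9.4399e+06 /m

9.4399e+06


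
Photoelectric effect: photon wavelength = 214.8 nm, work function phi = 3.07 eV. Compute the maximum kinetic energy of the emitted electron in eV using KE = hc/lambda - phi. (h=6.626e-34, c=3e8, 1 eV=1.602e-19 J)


E_photon = hc / lambda
= (6.626e-34)(3e8) / (214.8e-9)
= 9.2542e-19 J
= 5.7766 eV
KE = E_photon - phi
= 5.7766 - 3.07
= 2.7066 eV

2.7066


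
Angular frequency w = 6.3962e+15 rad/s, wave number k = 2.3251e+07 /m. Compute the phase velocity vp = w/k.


vp = w / k
= 6.3962e+15 / 2.3251e+07
= 2.7509e+08 m/s

2.7509e+08


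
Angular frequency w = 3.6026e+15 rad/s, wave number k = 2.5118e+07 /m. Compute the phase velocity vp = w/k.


vp = w / k
= 3.6026e+15 / 2.5118e+07
= 1.4343e+08 m/s

1.4343e+08


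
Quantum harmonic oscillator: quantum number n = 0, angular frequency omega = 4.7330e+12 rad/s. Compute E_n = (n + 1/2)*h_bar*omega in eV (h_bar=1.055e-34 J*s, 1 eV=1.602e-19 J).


E = (n + 1/2) * h_bar * omega
= (0 + 0.5) * 1.055e-34 * 4.7330e+12
= 0.5 * 4.9933e-22
= 2.4967e-22 J
= 0.0016 eV

0.0016


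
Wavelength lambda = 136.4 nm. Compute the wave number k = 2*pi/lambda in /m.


k = 2 * pi / lambda
= 6.2832 / (136.4e-9)
= 6.2832 / 1.3640e-07
= 4.6064e+07 /m

4.6064e+07


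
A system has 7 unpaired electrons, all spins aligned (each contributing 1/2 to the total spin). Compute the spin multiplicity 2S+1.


Total spin S = N * (1/2) = 7 * 0.5 = 3.5
Spin multiplicity = 2S + 1
= 2 * 3.5 + 1
= 8

8


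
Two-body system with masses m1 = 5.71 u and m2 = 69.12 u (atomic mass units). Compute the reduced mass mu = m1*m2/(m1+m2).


mu = m1 * m2 / (m1 + m2)
= 5.71 * 69.12 / (5.71 + 69.12)
= 394.6752 / 74.83
= 5.2743 u

5.2743


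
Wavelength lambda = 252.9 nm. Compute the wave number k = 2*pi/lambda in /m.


k = 2 * pi / lambda
= 6.2832 / (252.9e-9)
= 6.2832 / 2.5290e-07
= 2.4845e+07 /m

2.4845e+07


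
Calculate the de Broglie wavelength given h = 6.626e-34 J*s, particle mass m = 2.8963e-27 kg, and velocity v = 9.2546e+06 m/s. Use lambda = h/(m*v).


lambda = h / (m * v)
= 6.626e-34 / (2.8963e-27 * 9.2546e+06)
= 6.626e-34 / 2.6804e-20
= 2.4720e-14 m

2.4720e-14


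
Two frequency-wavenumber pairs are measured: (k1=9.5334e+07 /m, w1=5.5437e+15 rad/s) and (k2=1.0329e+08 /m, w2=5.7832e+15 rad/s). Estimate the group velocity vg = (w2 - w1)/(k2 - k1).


vg = (w2 - w1) / (k2 - k1)
= (5.7832e+15 - 5.5437e+15) / (1.0329e+08 - 9.5334e+07)
= 2.3950e+14 / 7.9560e+06
= 3.0103e+07 m/s

3.0103e+07


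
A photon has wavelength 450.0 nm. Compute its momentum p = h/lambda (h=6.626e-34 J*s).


p = h / lambda
= 6.626e-34 / (450.0e-9)
= 6.626e-34 / 4.5000e-07
= 1.4724e-27 kg*m/s

1.4724e-27


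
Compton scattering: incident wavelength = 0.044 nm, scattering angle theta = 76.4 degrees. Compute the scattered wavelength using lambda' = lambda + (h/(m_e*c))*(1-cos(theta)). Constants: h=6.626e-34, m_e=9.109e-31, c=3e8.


Compton wavelength: h/(m_e*c) = 2.4247e-12 m
d_lambda = 2.4247e-12 * (1 - cos(76.4 deg))
= 2.4247e-12 * 0.764858
= 1.8546e-12 m = 0.001855 nm
lambda' = 0.044 + 0.001855
= 0.045855 nm

0.045855


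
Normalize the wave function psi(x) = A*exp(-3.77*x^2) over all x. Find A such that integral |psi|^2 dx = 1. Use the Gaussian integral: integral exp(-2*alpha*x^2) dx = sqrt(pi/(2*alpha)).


integral |psi|^2 dx = A^2 * sqrt(pi/(2*alpha)) = 1
A^2 = sqrt(2*alpha/pi)
= sqrt(2 * 3.77 / pi)
= 1.549212
A = sqrt(1.549212)
= 1.2447

1.2447


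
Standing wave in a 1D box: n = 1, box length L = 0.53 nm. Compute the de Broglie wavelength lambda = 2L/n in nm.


lambda = 2L / n
= 2 * 0.53 / 1
= 1.06 / 1
= 1.06 nm

1.06


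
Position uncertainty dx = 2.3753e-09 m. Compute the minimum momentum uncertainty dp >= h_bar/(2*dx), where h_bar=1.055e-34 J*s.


dp = h_bar / (2 * dx)
= 1.055e-34 / (2 * 2.3753e-09)
= 1.055e-34 / 4.7506e-09
= 2.2208e-26 kg*m/s

2.2208e-26


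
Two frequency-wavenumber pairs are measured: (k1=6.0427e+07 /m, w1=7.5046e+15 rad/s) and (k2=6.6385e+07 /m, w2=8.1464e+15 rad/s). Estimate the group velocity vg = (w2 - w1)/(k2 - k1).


vg = (w2 - w1) / (k2 - k1)
= (8.1464e+15 - 7.5046e+15) / (6.6385e+07 - 6.0427e+07)
= 6.4180e+14 / 5.9580e+06
= 1.0772e+08 m/s

1.0772e+08


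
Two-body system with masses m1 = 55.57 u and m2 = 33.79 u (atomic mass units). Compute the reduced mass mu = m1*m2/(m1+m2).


mu = m1 * m2 / (m1 + m2)
= 55.57 * 33.79 / (55.57 + 33.79)
= 1877.7103 / 89.36
= 21.0129 u

21.0129


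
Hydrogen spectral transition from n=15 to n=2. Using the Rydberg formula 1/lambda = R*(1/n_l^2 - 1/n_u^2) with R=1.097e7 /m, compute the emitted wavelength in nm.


1/lambda = R * (1/n_l^2 - 1/n_u^2)
= 1.097e7 * (1/2^2 - 1/15^2)
= 1.097e7 * (0.25 - 0.004444)
= 1.097e7 * 0.245556
= 2.6937e+06 /m
lambda = 1 / 2.6937e+06 = 371.2305 nm

371.2305


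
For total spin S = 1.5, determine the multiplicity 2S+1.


Spin multiplicity = 2S + 1
= 2 * 1.5 + 1
= 3.0 + 1
= 4

4


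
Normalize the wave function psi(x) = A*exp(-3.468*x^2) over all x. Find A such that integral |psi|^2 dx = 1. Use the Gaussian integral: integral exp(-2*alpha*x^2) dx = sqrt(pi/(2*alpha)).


integral |psi|^2 dx = A^2 * sqrt(pi/(2*alpha)) = 1
A^2 = sqrt(2*alpha/pi)
= sqrt(2 * 3.468 / pi)
= 1.485866
A = sqrt(1.485866)
= 1.219

1.219


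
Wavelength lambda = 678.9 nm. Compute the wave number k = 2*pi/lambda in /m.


k = 2 * pi / lambda
= 6.2832 / (678.9e-9)
= 6.2832 / 6.7890e-07
= 9.2549e+06 /m

9.2549e+06


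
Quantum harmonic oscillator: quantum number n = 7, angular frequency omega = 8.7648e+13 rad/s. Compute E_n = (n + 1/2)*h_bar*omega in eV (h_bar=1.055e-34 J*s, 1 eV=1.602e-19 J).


E = (n + 1/2) * h_bar * omega
= (7 + 0.5) * 1.055e-34 * 8.7648e+13
= 7.5 * 9.2469e-21
= 6.9351e-20 J
= 0.4329 eV

0.4329


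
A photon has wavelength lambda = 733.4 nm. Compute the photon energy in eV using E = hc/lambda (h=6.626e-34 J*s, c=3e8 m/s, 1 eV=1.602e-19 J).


E = hc / lambda
= (6.626e-34)(3e8) / (733.4e-9)
= 1.9878e-25 / 7.3340e-07
= 2.7104e-19 J
Converting to eV: 2.7104e-19 / 1.602e-19
= 1.6919 eV

1.6919


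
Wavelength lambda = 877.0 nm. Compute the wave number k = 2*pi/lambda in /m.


k = 2 * pi / lambda
= 6.2832 / (877.0e-9)
= 6.2832 / 8.7700e-07
= 7.1644e+06 /m

7.1644e+06


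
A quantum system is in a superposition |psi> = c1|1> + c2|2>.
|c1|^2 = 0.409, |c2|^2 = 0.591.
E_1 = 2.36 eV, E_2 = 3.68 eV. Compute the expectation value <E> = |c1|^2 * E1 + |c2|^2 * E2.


<E> = |c1|^2 * E1 + |c2|^2 * E2
= 0.409 * 2.36 + 0.591 * 3.68
= 0.9652 + 2.1749
= 3.1401 eV

3.1401


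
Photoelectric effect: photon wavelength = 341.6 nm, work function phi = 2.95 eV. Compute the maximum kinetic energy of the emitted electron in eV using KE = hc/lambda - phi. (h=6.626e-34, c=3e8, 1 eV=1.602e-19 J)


E_photon = hc / lambda
= (6.626e-34)(3e8) / (341.6e-9)
= 5.8191e-19 J
= 3.6324 eV
KE = E_photon - phi
= 3.6324 - 2.95
= 0.6824 eV

0.6824


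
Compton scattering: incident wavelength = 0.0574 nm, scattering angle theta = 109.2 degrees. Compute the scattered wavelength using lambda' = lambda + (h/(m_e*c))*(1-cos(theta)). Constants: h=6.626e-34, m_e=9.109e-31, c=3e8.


Compton wavelength: h/(m_e*c) = 2.4247e-12 m
d_lambda = 2.4247e-12 * (1 - cos(109.2 deg))
= 2.4247e-12 * 1.328867
= 3.2221e-12 m = 0.003222 nm
lambda' = 0.0574 + 0.003222
= 0.060622 nm

0.060622


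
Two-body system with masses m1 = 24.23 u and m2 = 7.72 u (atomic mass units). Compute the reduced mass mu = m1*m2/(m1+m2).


mu = m1 * m2 / (m1 + m2)
= 24.23 * 7.72 / (24.23 + 7.72)
= 187.0556 / 31.95
= 5.8546 u

5.8546


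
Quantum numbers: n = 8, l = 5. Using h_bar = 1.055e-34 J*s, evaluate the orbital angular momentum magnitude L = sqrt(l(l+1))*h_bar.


L = sqrt(l*(l+1)) * h_bar
= sqrt(5 * 6) * 1.055e-34
= sqrt(30) * 1.055e-34
= 5.4772 * 1.055e-34
= 5.7785e-34 J*s

5.7785e-34


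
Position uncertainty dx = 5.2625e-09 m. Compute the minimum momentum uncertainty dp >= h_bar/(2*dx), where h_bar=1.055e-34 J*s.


dp = h_bar / (2 * dx)
= 1.055e-34 / (2 * 5.2625e-09)
= 1.055e-34 / 1.0525e-08
= 1.0024e-26 kg*m/s

1.0024e-26


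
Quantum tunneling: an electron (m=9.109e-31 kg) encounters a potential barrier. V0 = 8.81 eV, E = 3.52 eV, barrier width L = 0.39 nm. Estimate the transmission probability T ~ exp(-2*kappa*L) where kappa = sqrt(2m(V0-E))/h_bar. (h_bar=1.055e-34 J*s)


V0 - E = 5.29 eV = 8.4746e-19 J
kappa = sqrt(2 * m * (V0-E)) / h_bar
= sqrt(2 * 9.109e-31 * 8.4746e-19) / 1.055e-34
= 1.1778e+10 /m
2*kappa*L = 2 * 1.1778e+10 * 0.39e-9
= 9.1865
T = exp(-9.1865) = 1.024094e-04

1.024094e-04


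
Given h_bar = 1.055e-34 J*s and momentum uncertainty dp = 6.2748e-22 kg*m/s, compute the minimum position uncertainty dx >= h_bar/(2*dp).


dx = h_bar / (2 * dp)
= 1.055e-34 / (2 * 6.2748e-22)
= 1.055e-34 / 1.2550e-21
= 8.4066e-14 m

8.4066e-14


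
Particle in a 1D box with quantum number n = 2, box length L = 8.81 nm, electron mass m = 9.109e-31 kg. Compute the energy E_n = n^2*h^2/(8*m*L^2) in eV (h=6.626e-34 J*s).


E = n^2 * h^2 / (8 * m * L^2)
= 2^2 * (6.626e-34)^2 / (8 * 9.109e-31 * (8.81e-9)^2)
= 4 * 4.3904e-67 / (8 * 9.109e-31 * 7.7616e-17)
= 3.1049e-21 J
= 0.0194 eV

0.0194


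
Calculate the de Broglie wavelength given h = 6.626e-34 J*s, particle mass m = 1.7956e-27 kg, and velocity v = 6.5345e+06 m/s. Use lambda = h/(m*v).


lambda = h / (m * v)
= 6.626e-34 / (1.7956e-27 * 6.5345e+06)
= 6.626e-34 / 1.1733e-20
= 5.6472e-14 m

5.6472e-14


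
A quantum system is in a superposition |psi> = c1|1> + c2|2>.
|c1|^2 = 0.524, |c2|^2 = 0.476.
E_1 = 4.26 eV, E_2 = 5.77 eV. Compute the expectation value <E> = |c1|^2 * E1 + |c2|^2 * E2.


<E> = |c1|^2 * E1 + |c2|^2 * E2
= 0.524 * 4.26 + 0.476 * 5.77
= 2.2322 + 2.7465
= 4.9788 eV

4.9788


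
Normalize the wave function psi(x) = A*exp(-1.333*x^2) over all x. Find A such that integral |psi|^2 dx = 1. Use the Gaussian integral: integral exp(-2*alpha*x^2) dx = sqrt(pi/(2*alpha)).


integral |psi|^2 dx = A^2 * sqrt(pi/(2*alpha)) = 1
A^2 = sqrt(2*alpha/pi)
= sqrt(2 * 1.333 / pi)
= 0.921203
A = sqrt(0.921203)
= 0.9598

0.9598


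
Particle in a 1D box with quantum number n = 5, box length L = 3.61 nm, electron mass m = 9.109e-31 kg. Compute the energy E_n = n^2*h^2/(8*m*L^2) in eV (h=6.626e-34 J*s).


E = n^2 * h^2 / (8 * m * L^2)
= 5^2 * (6.626e-34)^2 / (8 * 9.109e-31 * (3.61e-9)^2)
= 25 * 4.3904e-67 / (8 * 9.109e-31 * 1.3032e-17)
= 1.1558e-19 J
= 0.7214 eV

0.7214


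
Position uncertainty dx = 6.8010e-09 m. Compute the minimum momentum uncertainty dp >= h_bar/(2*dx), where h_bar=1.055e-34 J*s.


dp = h_bar / (2 * dx)
= 1.055e-34 / (2 * 6.8010e-09)
= 1.055e-34 / 1.3602e-08
= 7.7562e-27 kg*m/s

7.7562e-27


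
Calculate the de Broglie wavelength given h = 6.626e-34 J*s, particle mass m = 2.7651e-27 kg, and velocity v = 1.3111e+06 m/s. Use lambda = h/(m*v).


lambda = h / (m * v)
= 6.626e-34 / (2.7651e-27 * 1.3111e+06)
= 6.626e-34 / 3.6253e-21
= 1.8277e-13 m

1.8277e-13


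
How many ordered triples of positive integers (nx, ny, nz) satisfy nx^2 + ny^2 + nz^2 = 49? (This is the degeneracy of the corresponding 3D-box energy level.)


Enumerate all (nx, ny, nz) with nx^2 + ny^2 + nz^2 = 49:
(2,3,6)
(2,6,3)
(3,2,6)
(3,6,2)
(6,2,3)
(6,3,2)
Total degeneracy = 6

6


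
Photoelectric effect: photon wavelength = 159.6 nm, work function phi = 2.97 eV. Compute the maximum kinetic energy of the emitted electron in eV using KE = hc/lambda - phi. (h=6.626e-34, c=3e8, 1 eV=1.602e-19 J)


E_photon = hc / lambda
= (6.626e-34)(3e8) / (159.6e-9)
= 1.2455e-18 J
= 7.7746 eV
KE = E_photon - phi
= 7.7746 - 2.97
= 4.8046 eV

4.8046


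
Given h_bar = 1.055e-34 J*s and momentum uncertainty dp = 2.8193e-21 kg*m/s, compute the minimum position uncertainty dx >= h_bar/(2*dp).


dx = h_bar / (2 * dp)
= 1.055e-34 / (2 * 2.8193e-21)
= 1.055e-34 / 5.6386e-21
= 1.8710e-14 m

1.8710e-14


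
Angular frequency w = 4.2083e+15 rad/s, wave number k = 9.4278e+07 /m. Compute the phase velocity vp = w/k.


vp = w / k
= 4.2083e+15 / 9.4278e+07
= 4.4637e+07 m/s

4.4637e+07


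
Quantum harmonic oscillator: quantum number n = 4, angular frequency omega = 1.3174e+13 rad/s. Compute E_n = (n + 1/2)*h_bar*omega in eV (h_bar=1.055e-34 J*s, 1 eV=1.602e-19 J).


E = (n + 1/2) * h_bar * omega
= (4 + 0.5) * 1.055e-34 * 1.3174e+13
= 4.5 * 1.3899e-21
= 6.2544e-21 J
= 0.039 eV

0.039


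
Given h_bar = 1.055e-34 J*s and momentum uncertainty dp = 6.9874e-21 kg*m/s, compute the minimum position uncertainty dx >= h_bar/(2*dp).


dx = h_bar / (2 * dp)
= 1.055e-34 / (2 * 6.9874e-21)
= 1.055e-34 / 1.3975e-20
= 7.5493e-15 m

7.5493e-15


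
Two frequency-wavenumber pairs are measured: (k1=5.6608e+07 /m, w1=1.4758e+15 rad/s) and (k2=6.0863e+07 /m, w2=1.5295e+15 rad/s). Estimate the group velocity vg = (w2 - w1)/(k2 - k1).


vg = (w2 - w1) / (k2 - k1)
= (1.5295e+15 - 1.4758e+15) / (6.0863e+07 - 5.6608e+07)
= 5.3700e+13 / 4.2550e+06
= 1.2620e+07 m/s

1.2620e+07


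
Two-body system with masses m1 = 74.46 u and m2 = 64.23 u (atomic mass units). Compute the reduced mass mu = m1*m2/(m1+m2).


mu = m1 * m2 / (m1 + m2)
= 74.46 * 64.23 / (74.46 + 64.23)
= 4782.5658 / 138.69
= 34.4839 u

34.4839


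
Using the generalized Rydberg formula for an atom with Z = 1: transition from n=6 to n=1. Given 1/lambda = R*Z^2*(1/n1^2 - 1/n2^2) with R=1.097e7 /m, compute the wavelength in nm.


1/lambda = R * Z^2 * (1/n1^2 - 1/n2^2)
= 1.097e7 * 1^2 * (1/1^2 - 1/6^2)
= 1.097e7 * 1 * (1.0 - 0.027778)
= 1.0665e+07 /m
lambda = 1 / 1.0665e+07
= 93.7622 nm

93.7622


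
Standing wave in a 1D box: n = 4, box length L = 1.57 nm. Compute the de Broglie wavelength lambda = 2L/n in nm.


lambda = 2L / n
= 2 * 1.57 / 4
= 3.14 / 4
= 0.785 nm

0.785


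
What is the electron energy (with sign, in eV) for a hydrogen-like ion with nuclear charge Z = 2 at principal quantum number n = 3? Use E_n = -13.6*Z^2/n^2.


E_n = -13.6 * Z^2 / n^2
= -13.6 * 2^2 / 3^2
= -13.6 * 4 / 9
= -6.0444 eV

-6.0444


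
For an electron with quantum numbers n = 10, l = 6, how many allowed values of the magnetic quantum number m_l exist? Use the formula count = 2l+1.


m_l ranges from -l to +l in integer steps
So m_l goes from -6 to +6
Count = 2l + 1 = 2*6 + 1
= 13

13


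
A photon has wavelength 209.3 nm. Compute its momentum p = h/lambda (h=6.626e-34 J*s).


p = h / lambda
= 6.626e-34 / (209.3e-9)
= 6.626e-34 / 2.0930e-07
= 3.1658e-27 kg*m/s

3.1658e-27


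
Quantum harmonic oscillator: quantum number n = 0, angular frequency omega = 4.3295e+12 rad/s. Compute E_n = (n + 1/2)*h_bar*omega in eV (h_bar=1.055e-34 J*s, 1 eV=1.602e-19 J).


E = (n + 1/2) * h_bar * omega
= (0 + 0.5) * 1.055e-34 * 4.3295e+12
= 0.5 * 4.5676e-22
= 2.2838e-22 J
= 0.0014 eV

0.0014


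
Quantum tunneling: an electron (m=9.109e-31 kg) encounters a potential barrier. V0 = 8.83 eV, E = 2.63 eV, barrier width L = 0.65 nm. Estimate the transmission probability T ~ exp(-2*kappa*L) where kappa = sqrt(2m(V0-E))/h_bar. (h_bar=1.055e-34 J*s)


V0 - E = 6.2 eV = 9.9324e-19 J
kappa = sqrt(2 * m * (V0-E)) / h_bar
= sqrt(2 * 9.109e-31 * 9.9324e-19) / 1.055e-34
= 1.2750e+10 /m
2*kappa*L = 2 * 1.2750e+10 * 0.65e-9
= 16.5756
T = exp(-16.5756) = 6.328832e-08

6.328832e-08


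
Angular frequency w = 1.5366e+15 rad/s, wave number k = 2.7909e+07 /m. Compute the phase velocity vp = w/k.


vp = w / k
= 1.5366e+15 / 2.7909e+07
= 5.5058e+07 m/s

5.5058e+07


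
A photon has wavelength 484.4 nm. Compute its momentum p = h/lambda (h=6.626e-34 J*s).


p = h / lambda
= 6.626e-34 / (484.4e-9)
= 6.626e-34 / 4.8440e-07
= 1.3679e-27 kg*m/s

1.3679e-27


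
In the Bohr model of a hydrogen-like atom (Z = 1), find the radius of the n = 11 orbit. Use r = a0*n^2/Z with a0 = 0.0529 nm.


r = a0 * n^2 / Z
= 0.0529 * 11^2 / 1
= 0.0529 * 121 / 1
= 6.4009 nm

6.4009


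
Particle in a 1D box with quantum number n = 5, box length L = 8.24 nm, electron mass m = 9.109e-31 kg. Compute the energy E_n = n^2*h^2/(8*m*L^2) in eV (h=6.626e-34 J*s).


E = n^2 * h^2 / (8 * m * L^2)
= 5^2 * (6.626e-34)^2 / (8 * 9.109e-31 * (8.24e-9)^2)
= 25 * 4.3904e-67 / (8 * 9.109e-31 * 6.7898e-17)
= 2.2183e-20 J
= 0.1385 eV

0.1385


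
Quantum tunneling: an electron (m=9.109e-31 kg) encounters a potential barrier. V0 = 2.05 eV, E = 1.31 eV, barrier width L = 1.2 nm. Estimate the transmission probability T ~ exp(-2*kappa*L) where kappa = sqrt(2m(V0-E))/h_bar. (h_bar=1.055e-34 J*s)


V0 - E = 0.74 eV = 1.1855e-19 J
kappa = sqrt(2 * m * (V0-E)) / h_bar
= sqrt(2 * 9.109e-31 * 1.1855e-19) / 1.055e-34
= 4.4050e+09 /m
2*kappa*L = 2 * 4.4050e+09 * 1.2e-9
= 10.572
T = exp(-10.572) = 2.562408e-05

2.562408e-05


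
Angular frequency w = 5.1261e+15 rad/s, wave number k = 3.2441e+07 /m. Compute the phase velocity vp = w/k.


vp = w / k
= 5.1261e+15 / 3.2441e+07
= 1.5801e+08 m/s

1.5801e+08


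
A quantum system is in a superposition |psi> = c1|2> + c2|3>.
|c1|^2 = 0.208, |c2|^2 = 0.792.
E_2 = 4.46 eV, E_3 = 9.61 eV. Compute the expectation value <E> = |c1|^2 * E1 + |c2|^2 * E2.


<E> = |c1|^2 * E1 + |c2|^2 * E2
= 0.208 * 4.46 + 0.792 * 9.61
= 0.9277 + 7.6111
= 8.5388 eV

8.5388


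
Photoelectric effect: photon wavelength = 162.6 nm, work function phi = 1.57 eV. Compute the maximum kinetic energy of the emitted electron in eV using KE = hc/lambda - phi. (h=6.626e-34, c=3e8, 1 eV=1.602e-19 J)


E_photon = hc / lambda
= (6.626e-34)(3e8) / (162.6e-9)
= 1.2225e-18 J
= 7.6311 eV
KE = E_photon - phi
= 7.6311 - 1.57
= 6.0611 eV

6.0611


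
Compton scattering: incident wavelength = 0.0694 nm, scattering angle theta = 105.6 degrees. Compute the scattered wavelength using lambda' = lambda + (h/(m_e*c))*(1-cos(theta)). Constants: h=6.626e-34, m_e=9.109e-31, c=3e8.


Compton wavelength: h/(m_e*c) = 2.4247e-12 m
d_lambda = 2.4247e-12 * (1 - cos(105.6 deg))
= 2.4247e-12 * 1.26892
= 3.0768e-12 m = 0.003077 nm
lambda' = 0.0694 + 0.003077
= 0.072477 nm

0.072477


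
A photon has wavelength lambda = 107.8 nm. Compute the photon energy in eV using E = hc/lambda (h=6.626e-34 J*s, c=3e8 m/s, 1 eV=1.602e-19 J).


E = hc / lambda
= (6.626e-34)(3e8) / (107.8e-9)
= 1.9878e-25 / 1.0780e-07
= 1.8440e-18 J
Converting to eV: 1.8440e-18 / 1.602e-19
= 11.5104 eV

11.5104


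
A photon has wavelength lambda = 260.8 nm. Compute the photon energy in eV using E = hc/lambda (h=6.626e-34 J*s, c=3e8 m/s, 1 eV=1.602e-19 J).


E = hc / lambda
= (6.626e-34)(3e8) / (260.8e-9)
= 1.9878e-25 / 2.6080e-07
= 7.6219e-19 J
Converting to eV: 7.6219e-19 / 1.602e-19
= 4.7578 eV

4.7578


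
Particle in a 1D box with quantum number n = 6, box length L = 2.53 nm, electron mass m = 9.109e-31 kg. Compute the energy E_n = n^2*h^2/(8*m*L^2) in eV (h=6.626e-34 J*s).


E = n^2 * h^2 / (8 * m * L^2)
= 6^2 * (6.626e-34)^2 / (8 * 9.109e-31 * (2.53e-9)^2)
= 36 * 4.3904e-67 / (8 * 9.109e-31 * 6.4009e-18)
= 3.3885e-19 J
= 2.1151 eV

2.1151


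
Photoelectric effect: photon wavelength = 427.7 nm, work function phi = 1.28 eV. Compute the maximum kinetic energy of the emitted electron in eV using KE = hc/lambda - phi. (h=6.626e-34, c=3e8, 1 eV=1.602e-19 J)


E_photon = hc / lambda
= (6.626e-34)(3e8) / (427.7e-9)
= 4.6477e-19 J
= 2.9012 eV
KE = E_photon - phi
= 2.9012 - 1.28
= 1.6212 eV

1.6212


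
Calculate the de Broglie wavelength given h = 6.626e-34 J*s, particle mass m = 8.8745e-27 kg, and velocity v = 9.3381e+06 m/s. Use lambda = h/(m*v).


lambda = h / (m * v)
= 6.626e-34 / (8.8745e-27 * 9.3381e+06)
= 6.626e-34 / 8.2871e-20
= 7.9956e-15 m

7.9956e-15


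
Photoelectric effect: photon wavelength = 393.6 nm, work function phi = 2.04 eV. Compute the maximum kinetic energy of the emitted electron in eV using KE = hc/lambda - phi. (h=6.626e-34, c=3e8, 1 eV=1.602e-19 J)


E_photon = hc / lambda
= (6.626e-34)(3e8) / (393.6e-9)
= 5.0503e-19 J
= 3.1525 eV
KE = E_photon - phi
= 3.1525 - 2.04
= 1.1125 eV

1.1125


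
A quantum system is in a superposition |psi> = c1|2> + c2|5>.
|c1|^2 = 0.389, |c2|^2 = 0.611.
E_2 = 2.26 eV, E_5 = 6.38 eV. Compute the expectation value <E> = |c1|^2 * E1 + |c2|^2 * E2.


<E> = |c1|^2 * E1 + |c2|^2 * E2
= 0.389 * 2.26 + 0.611 * 6.38
= 0.8791 + 3.8982
= 4.7773 eV

4.7773


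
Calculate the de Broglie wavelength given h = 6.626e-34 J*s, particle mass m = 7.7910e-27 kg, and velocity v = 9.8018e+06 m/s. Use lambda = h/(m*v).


lambda = h / (m * v)
= 6.626e-34 / (7.7910e-27 * 9.8018e+06)
= 6.626e-34 / 7.6366e-20
= 8.6767e-15 m

8.6767e-15


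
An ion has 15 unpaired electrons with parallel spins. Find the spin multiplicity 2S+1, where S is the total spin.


Total spin S = N * (1/2) = 15 * 0.5 = 7.5
Spin multiplicity = 2S + 1
= 2 * 7.5 + 1
= 16

16


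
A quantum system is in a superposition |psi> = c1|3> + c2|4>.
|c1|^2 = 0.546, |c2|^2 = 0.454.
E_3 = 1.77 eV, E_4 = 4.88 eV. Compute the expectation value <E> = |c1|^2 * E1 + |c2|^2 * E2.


<E> = |c1|^2 * E1 + |c2|^2 * E2
= 0.546 * 1.77 + 0.454 * 4.88
= 0.9664 + 2.2155
= 3.1819 eV

3.1819


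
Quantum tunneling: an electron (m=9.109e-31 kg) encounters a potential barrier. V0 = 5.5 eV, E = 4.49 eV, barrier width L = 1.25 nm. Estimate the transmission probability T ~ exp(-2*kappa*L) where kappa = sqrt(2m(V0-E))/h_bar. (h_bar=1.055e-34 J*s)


V0 - E = 1.01 eV = 1.6180e-19 J
kappa = sqrt(2 * m * (V0-E)) / h_bar
= sqrt(2 * 9.109e-31 * 1.6180e-19) / 1.055e-34
= 5.1462e+09 /m
2*kappa*L = 2 * 5.1462e+09 * 1.25e-9
= 12.8656
T = exp(-12.8656) = 2.585494e-06

2.585494e-06
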